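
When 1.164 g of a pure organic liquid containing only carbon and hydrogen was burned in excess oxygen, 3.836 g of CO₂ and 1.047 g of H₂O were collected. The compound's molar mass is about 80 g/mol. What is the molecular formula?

mol C = 3.836 g CO₂ ÷ 44.009 g/mol = 0.087164 mol
mol H = 2 × 1.047 g H₂O ÷ 18.015 g/mol = 0.11624 mol
Divide by the smallest (0.087164 mol): C 1.000, H 1.334
Multiplying each by 3 gives whole numbers: C 3.00, H 4.00
Empirical formula: C3H4
Empirical-formula mass = 40.06 g/mol; 80 ÷ 40.06 ≈ 2, so the molecular formula is C6H8.

C6H8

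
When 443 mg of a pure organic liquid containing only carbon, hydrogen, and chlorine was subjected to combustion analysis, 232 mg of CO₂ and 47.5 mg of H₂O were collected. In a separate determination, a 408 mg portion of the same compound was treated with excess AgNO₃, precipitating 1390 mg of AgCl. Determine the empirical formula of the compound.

mol C = 0.232 g CO₂ ÷ 44.009 g/mol = 0.005272 mol
mol H = 2 × 0.0475 g H₂O ÷ 18.015 g/mol = 0.005273 mol
From the AgCl data: mol Cl per gram of compound = (1.39 ÷ 143.318) ÷ 0.408 = 0.02377 mol/g, so in the 0.443 g combustion sample mol Cl = 0.01053 mol
Divide by the smallest (0.005272 mol): C 1.000, H 1.000, Cl 1.998

CHCl2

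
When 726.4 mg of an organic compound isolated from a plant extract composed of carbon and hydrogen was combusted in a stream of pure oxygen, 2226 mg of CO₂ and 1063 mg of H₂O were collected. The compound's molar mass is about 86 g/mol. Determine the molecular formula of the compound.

C6H14

mol C = 2.226 g CO₂ ÷ 44.009 g/mol = 0.050581 mol
mol H = 2 × 1.063 g H₂O ÷ 18.015 g/mol = 0.11801 mol
Divide by the smallest (0.050581 mol): C 1.000, H 2.333
Multiplying each by 3 gives whole numbers: C 3.00, H 7.00
Empirical formula: C3H7
Empirical-formula mass = 43.09 g/mol; 86 ÷ 43.09 ≈ 2, so the molecular formula is C6H14.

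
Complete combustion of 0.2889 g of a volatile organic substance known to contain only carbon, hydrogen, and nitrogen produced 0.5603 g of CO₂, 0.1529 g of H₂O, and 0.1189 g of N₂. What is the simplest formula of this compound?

mol C = 0.5603 g CO₂ ÷ 44.009 g/mol = 0.012731 mol
mol H = 2 × 0.1529 g H₂O ÷ 18.015 g/mol = 0.016975 mol
mol N = 2 × 0.1189 g N₂ ÷ 28.014 g/mol = 0.0084886 mol
Divide by the smallest (0.0084886 mol): C 1.500, H 2.000, N 1.000
Multiplying each by 2 gives whole numbers: C 3.00, H 4.00, N 2.00

C3H4N2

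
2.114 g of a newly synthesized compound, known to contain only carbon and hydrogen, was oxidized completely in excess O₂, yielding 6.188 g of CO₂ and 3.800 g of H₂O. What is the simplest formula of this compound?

CH3

mol C = 6.188 g CO₂ ÷ 44.009 g/mol = 0.14061 mol
mol H = 2 × 3.800 g H₂O ÷ 18.015 g/mol = 0.42187 mol
Divide by the smallest (0.14061 mol): C 1.000, H 3.000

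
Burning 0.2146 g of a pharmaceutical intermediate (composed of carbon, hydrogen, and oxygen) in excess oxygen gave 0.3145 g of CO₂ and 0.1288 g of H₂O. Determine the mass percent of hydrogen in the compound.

6.72%

mol C = 0.3145 g CO₂ ÷ 44.009 g/mol = 0.0071463 mol
mol H = 2 × 0.1288 g H₂O ÷ 18.015 g/mol = 0.014299 mol
mass O = 0.2146 − (0.085834 + 0.014414) = 0.11435 g → mol O = 0.11435 ÷ 15.999 = 0.0071475 mol
mass % H = 0.014414 g ÷ 0.2146 g × 100%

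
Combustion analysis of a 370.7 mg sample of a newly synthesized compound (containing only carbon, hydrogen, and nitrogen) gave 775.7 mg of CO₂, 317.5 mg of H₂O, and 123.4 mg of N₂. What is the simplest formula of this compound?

C2H4N

mol C = 0.7757 g CO₂ ÷ 44.009 g/mol = 0.017626 mol
mol H = 2 × 0.3175 g H₂O ÷ 18.015 g/mol = 0.035248 mol
mol N = 2 × 0.1234 g N₂ ÷ 28.014 g/mol = 0.0088099 mol
Divide by the smallest (0.0088099 mol): C 2.001, H 4.001, N 1.000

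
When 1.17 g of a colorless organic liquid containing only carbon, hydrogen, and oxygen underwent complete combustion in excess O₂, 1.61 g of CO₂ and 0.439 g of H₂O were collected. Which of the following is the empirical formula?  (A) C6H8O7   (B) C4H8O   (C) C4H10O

(A) C6H8O7

mol C = 1.61 g CO₂ ÷ 44.009 g/mol = 0.03658 mol
mol H = 2 × 0.439 g H₂O ÷ 18.015 g/mol = 0.04874 mol
mass O = 1.17 − (0.4394 + 0.04913) = 0.6815 g → mol O = 0.6815 ÷ 15.999 = 0.04259 mol
Divide by the smallest (0.03658 mol): C 1.000, H 1.332, O 1.164
Multiplying each by 6 gives whole numbers: C 6.00, H 7.99, O 6.99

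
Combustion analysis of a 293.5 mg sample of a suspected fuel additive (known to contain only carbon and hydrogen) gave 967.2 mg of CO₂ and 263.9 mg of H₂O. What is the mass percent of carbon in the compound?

89.94%

mol C = 0.9672 g CO₂ ÷ 44.009 g/mol = 0.021977 mol
mol H = 2 × 0.2639 g H₂O ÷ 18.015 g/mol = 0.029298 mol
mass % C = 0.26397 g ÷ 0.2935 g × 100%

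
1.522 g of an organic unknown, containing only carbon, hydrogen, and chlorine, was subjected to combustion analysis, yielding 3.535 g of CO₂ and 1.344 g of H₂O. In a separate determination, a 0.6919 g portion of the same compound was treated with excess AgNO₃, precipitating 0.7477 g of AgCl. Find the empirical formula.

mol C = 3.535 g CO₂ ÷ 44.009 g/mol = 0.080324 mol
mol H = 2 × 1.344 g H₂O ÷ 18.015 g/mol = 0.14921 mol
From the AgCl data: mol Cl per gram of compound = (0.7477 ÷ 143.318) ÷ 0.6919 = 0.0075402 mol/g, so in the 1.522 g combustion sample mol Cl = 0.011476 mol
Divide by the smallest (0.011476 mol): C 6.999, H 13.002, Cl 1.000

C7H13Cl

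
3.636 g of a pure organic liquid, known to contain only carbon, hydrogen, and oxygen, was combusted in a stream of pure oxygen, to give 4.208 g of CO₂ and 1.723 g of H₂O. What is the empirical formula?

mol C = 4.208 g CO₂ ÷ 44.009 g/mol = 0.095617 mol
mol H = 2 × 1.723 g H₂O ÷ 18.015 g/mol = 0.19129 mol
mass O = 3.636 − (1.1485 + 0.19282) = 2.2947 g → mol O = 2.2947 ÷ 15.999 = 0.14343 mol
Divide by the smallest (0.095617 mol): C 1.000, H 2.001, O 1.500
Multiplying each by 2 gives whole numbers: C 2.00, H 4.00, O 3.00

C2H4O3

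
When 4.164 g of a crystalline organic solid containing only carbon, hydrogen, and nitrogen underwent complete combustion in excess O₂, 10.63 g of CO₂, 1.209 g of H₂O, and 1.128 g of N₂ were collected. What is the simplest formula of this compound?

C9H5N3

mol C = 10.63 g CO₂ ÷ 44.009 g/mol = 0.24154 mol
mol H = 2 × 1.209 g H₂O ÷ 18.015 g/mol = 0.13422 mol
mol N = 2 × 1.128 g N₂ ÷ 28.014 g/mol = 0.080531 mol
Divide by the smallest (0.080531 mol): C 2.999, H 1.667, N 1.000
Multiplying each by 3 gives whole numbers: C 9.00, H 5.00, N 3.00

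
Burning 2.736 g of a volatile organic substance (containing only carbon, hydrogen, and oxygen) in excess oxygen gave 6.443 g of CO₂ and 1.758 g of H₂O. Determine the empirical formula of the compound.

mol C = 6.443 g CO₂ ÷ 44.009 g/mol = 0.14640 mol
mol H = 2 × 1.758 g H₂O ÷ 18.015 g/mol = 0.19517 mol
mass O = 2.736 − (1.7584 + 0.19673) = 0.78084 g → mol O = 0.78084 ÷ 15.999 = 0.048805 mol
Divide by the smallest (0.048805 mol): C 3.000, H 3.999, O 1.000

C3H4O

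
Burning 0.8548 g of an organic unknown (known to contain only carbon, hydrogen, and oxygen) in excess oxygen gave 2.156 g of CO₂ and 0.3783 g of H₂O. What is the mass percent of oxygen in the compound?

mol C = 2.156 g CO₂ ÷ 44.009 g/mol = 0.048990 mol
mol H = 2 × 0.3783 g H₂O ÷ 18.015 g/mol = 0.041998 mol
mass O = 0.8548 − (0.58842 + 0.042334) = 0.22405 g → mol O = 0.22405 ÷ 15.999 = 0.014004 mol
mass % O = 0.22405 g ÷ 0.8548 g × 100%

26.21%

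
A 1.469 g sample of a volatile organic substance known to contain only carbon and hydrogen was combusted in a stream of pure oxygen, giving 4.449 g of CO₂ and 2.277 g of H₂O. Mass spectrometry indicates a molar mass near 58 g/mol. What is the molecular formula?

mol C = 4.449 g CO₂ ÷ 44.009 g/mol = 0.10109 mol
mol H = 2 × 2.277 g H₂O ÷ 18.015 g/mol = 0.25279 mol
Divide by the smallest (0.10109 mol): C 1.000, H 2.501
Multiplying each by 2 gives whole numbers: C 2.00, H 5.00
Empirical formula: C2H5
Empirical-formula mass = 29.06 g/mol; 58 ÷ 29.06 ≈ 2, so the molecular formula is C4H10.

C4H10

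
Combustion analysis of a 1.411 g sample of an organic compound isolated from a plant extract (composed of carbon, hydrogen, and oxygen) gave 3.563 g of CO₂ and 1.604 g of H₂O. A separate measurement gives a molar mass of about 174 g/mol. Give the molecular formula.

C10H22O2

mol C = 3.563 g CO₂ ÷ 44.009 g/mol = 0.080961 mol
mol H = 2 × 1.604 g H₂O ÷ 18.015 g/mol = 0.17807 mol
mass O = 1.411 − (0.97242 + 0.17950) = 0.25908 g → mol O = 0.25908 ÷ 15.999 = 0.016194 mol
Divide by the smallest (0.016194 mol): C 5.000, H 10.997, O 1.000
Empirical formula: C5H11O
Empirical-formula mass = 87.14 g/mol; 174 ÷ 87.14 ≈ 2, so the molecular formula is C10H22O2.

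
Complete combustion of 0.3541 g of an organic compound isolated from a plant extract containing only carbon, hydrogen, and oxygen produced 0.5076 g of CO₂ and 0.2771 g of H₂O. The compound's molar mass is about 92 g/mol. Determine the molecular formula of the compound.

C3H8O3

mol C = 0.5076 g CO₂ ÷ 44.009 g/mol = 0.011534 mol
mol H = 2 × 0.2771 g H₂O ÷ 18.015 g/mol = 0.030763 mol
mass O = 0.3541 − (0.13853 + 0.031009) = 0.18456 g → mol O = 0.18456 ÷ 15.999 = 0.011535 mol
Divide by the smallest (0.011534 mol): C 1.000, H 2.667, O 1.000
Multiplying each by 3 gives whole numbers: C 3.00, H 8.00, O 3.00
Empirical formula: C3H8O3
Empirical-formula mass = 92.09 g/mol; 92 ÷ 92.09 ≈ 1, so the molecular formula is C3H8O3.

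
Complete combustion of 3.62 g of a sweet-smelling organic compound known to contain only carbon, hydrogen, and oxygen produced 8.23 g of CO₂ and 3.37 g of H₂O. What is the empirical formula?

mol C = 8.23 g CO₂ ÷ 44.009 g/mol = 0.1870 mol
mol H = 2 × 3.37 g H₂O ÷ 18.015 g/mol = 0.3741 mol
mass O = 3.62 − (2.246 + 0.3771) = 0.9967 g → mol O = 0.9967 ÷ 15.999 = 0.06230 mol
Divide by the smallest (0.06230 mol): C 3.002, H 6.005, O 1.000

C3H6O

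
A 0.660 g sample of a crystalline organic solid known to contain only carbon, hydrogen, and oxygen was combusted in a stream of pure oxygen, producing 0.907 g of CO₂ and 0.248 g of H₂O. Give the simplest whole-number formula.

mol C = 0.907 g CO₂ ÷ 44.009 g/mol = 0.02061 mol
mol H = 2 × 0.248 g H₂O ÷ 18.015 g/mol = 0.02753 mol
mass O = 0.660 − (0.2475 + 0.02775) = 0.3847 g → mol O = 0.3847 ÷ 15.999 = 0.02405 mol
Divide by the smallest (0.02061 mol): C 1.000, H 1.336, O 1.167
Multiplying each by 6 gives whole numbers: C 6.00, H 8.02, O 7.00

C6H8O7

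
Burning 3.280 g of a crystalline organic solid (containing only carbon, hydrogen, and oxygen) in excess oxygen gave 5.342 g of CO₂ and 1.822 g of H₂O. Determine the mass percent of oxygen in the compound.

49.33%

mol C = 5.342 g CO₂ ÷ 44.009 g/mol = 0.12138 mol
mol H = 2 × 1.822 g H₂O ÷ 18.015 g/mol = 0.20228 mol
mass O = 3.280 − (1.4579 + 0.20389) = 1.6182 g → mol O = 1.6182 ÷ 15.999 = 0.10114 mol
mass % O = 1.6182 g ÷ 3.280 g × 100%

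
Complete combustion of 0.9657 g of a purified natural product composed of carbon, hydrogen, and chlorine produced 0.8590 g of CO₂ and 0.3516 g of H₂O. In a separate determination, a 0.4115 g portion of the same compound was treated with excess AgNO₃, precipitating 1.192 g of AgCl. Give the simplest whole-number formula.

mol C = 0.8590 g CO₂ ÷ 44.009 g/mol = 0.019519 mol
mol H = 2 × 0.3516 g H₂O ÷ 18.015 g/mol = 0.039034 mol
From the AgCl data: mol Cl per gram of compound = (1.192 ÷ 143.318) ÷ 0.4115 = 0.020212 mol/g, so in the 0.9657 g combustion sample mol Cl = 0.019519 mol
Divide by the smallest (0.019519 mol): C 1.000, H 2.000, Cl 1.000

CH2Cl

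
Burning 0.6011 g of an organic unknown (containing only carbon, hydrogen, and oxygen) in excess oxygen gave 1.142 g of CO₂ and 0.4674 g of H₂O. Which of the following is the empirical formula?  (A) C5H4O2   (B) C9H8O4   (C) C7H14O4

mol C = 1.142 g CO₂ ÷ 44.009 g/mol = 0.025949 mol
mol H = 2 × 0.4674 g H₂O ÷ 18.015 g/mol = 0.051890 mol
mass O = 0.6011 − (0.31168 + 0.052305) = 0.23712 g → mol O = 0.23712 ÷ 15.999 = 0.014821 mol
Divide by the smallest (0.014821 mol): C 1.751, H 3.501, O 1.000
Multiplying each by 4 gives whole numbers: C 7.00, H 14.00, O 4.00

(C) C7H14O4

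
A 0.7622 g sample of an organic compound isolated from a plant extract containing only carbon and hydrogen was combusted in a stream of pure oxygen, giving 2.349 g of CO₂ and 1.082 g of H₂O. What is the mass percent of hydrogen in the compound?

15.89%

mol C = 2.349 g CO₂ ÷ 44.009 g/mol = 0.053375 mol
mol H = 2 × 1.082 g H₂O ÷ 18.015 g/mol = 0.12012 mol
mass % H = 0.12108 g ÷ 0.7622 g × 100%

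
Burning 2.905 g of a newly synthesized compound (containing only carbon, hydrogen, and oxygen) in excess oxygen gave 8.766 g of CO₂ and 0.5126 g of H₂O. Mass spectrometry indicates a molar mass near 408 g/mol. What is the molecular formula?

C28H8O4

mol C = 8.766 g CO₂ ÷ 44.009 g/mol = 0.19919 mol
mol H = 2 × 0.5126 g H₂O ÷ 18.015 g/mol = 0.056908 mol
mass O = 2.905 − (2.3924 + 0.057363) = 0.45521 g → mol O = 0.45521 ÷ 15.999 = 0.028452 mol
Divide by the smallest (0.028452 mol): C 7.001, H 2.000, O 1.000
Empirical formula: C7H2O
Empirical-formula mass = 102.09 g/mol; 408 ÷ 102.09 ≈ 4, so the molecular formula is C28H8O4.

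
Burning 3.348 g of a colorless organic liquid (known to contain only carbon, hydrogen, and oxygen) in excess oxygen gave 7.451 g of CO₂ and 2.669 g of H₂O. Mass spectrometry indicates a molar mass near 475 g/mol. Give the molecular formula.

C24H42O9

mol C = 7.451 g CO₂ ÷ 44.009 g/mol = 0.16931 mol
mol H = 2 × 2.669 g H₂O ÷ 18.015 g/mol = 0.29631 mol
mass O = 3.348 − (2.0335 + 0.29868) = 1.0158 g → mol O = 1.0158 ÷ 15.999 = 0.063490 mol
Divide by the smallest (0.063490 mol): C 2.667, H 4.667, O 1.000
Multiplying each by 3 gives whole numbers: C 8.00, H 14.00, O 3.00
Empirical formula: C8H14O3
Empirical-formula mass = 158.20 g/mol; 475 ÷ 158.20 ≈ 3, so the molecular formula is C24H42O9.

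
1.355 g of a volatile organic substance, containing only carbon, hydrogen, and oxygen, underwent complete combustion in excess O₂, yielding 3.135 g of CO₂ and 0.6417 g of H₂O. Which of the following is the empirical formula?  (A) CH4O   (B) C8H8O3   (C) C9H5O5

(B) C8H8O3

mol C = 3.135 g CO₂ ÷ 44.009 g/mol = 0.071235 mol
mol H = 2 × 0.6417 g H₂O ÷ 18.015 g/mol = 0.071241 mol
mass O = 1.355 − (0.85561 + 0.071811) = 0.42758 g → mol O = 0.42758 ÷ 15.999 = 0.026725 mol
Divide by the smallest (0.026725 mol): C 2.665, H 2.666, O 1.000
Multiplying each by 3 gives whole numbers: C 8.00, H 8.00, O 3.00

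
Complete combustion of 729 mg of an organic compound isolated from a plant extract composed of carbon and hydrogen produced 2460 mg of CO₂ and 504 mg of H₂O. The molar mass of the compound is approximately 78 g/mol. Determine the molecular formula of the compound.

mol C = 2.46 g CO₂ ÷ 44.009 g/mol = 0.05590 mol
mol H = 2 × 0.504 g H₂O ÷ 18.015 g/mol = 0.05595 mol
Divide by the smallest (0.05590 mol): C 1.000, H 1.001
Empirical formula: CH
Empirical-formula mass = 13.02 g/mol; 78 ÷ 13.02 ≈ 6, so the molecular formula is C6H6.

C6H6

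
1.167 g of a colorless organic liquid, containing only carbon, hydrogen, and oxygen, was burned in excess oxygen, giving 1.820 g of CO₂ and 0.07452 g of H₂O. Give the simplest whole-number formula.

mol C = 1.820 g CO₂ ÷ 44.009 g/mol = 0.041355 mol
mol H = 2 × 0.07452 g H₂O ÷ 18.015 g/mol = 0.0082731 mol
mass O = 1.167 − (0.49672 + 0.0083393) = 0.66194 g → mol O = 0.66194 ÷ 15.999 = 0.041374 mol
Divide by the smallest (0.0082731 mol): C 4.999, H 1.000, O 5.001

C5HO5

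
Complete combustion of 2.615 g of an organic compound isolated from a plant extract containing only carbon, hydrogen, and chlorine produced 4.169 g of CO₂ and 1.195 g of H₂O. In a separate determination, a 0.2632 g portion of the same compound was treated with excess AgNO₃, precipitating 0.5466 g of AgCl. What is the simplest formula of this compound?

C5H7Cl2

mol C = 4.169 g CO₂ ÷ 44.009 g/mol = 0.094731 mol
mol H = 2 × 1.195 g H₂O ÷ 18.015 g/mol = 0.13267 mol
From the AgCl data: mol Cl per gram of compound = (0.5466 ÷ 143.318) ÷ 0.2632 = 0.014490 mol/g, so in the 2.615 g combustion sample mol Cl = 0.037893 mol
Divide by the smallest (0.037893 mol): C 2.500, H 3.501, Cl 1.000
Multiplying each by 2 gives whole numbers: C 5.00, H 7.00, Cl 2.00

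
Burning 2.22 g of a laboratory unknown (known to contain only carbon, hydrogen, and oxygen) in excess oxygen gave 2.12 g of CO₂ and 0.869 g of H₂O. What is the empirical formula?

CH2O2

mol C = 2.12 g CO₂ ÷ 44.009 g/mol = 0.04817 mol
mol H = 2 × 0.869 g H₂O ÷ 18.015 g/mol = 0.09648 mol
mass O = 2.22 − (0.5786 + 0.09725) = 1.544 g → mol O = 1.544 ÷ 15.999 = 0.09652 mol
Divide by the smallest (0.04817 mol): C 1.000, H 2.003, O 2.004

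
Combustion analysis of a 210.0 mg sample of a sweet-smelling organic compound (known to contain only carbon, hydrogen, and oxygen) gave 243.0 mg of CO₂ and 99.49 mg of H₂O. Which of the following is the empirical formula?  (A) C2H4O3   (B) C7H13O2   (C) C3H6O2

mol C = 0.2430 g CO₂ ÷ 44.009 g/mol = 0.0055216 mol
mol H = 2 × 0.09949 g H₂O ÷ 18.015 g/mol = 0.011045 mol
mass O = 0.2100 − (0.066320 + 0.011134) = 0.13255 g → mol O = 0.13255 ÷ 15.999 = 0.0082847 mol
Divide by the smallest (0.0055216 mol): C 1.000, H 2.000, O 1.500
Multiplying each by 2 gives whole numbers: C 2.00, H 4.00, O 3.00

(A) C2H4O3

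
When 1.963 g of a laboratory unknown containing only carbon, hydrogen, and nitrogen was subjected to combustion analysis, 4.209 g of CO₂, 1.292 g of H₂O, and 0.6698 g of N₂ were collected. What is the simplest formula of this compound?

C2H3N

mol C = 4.209 g CO₂ ÷ 44.009 g/mol = 0.095640 mol
mol H = 2 × 1.292 g H₂O ÷ 18.015 g/mol = 0.14344 mol
mol N = 2 × 0.6698 g N₂ ÷ 28.014 g/mol = 0.047819 mol
Divide by the smallest (0.047819 mol): C 2.000, H 3.000, N 1.000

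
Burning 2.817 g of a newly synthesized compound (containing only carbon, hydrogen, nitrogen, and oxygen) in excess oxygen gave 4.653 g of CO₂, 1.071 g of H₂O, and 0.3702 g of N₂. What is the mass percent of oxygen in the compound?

37.52%

mol C = 4.653 g CO₂ ÷ 44.009 g/mol = 0.10573 mol
mol H = 2 × 1.071 g H₂O ÷ 18.015 g/mol = 0.11890 mol
mol N = 2 × 0.3702 g N₂ ÷ 28.014 g/mol = 0.026430 mol
mass O = 2.817 − (1.2699 + 0.11985 + 0.37020) = 1.0570 g → mol O = 1.0570 ÷ 15.999 = 0.066069 mol
mass % O = 1.0570 g ÷ 2.817 g × 100%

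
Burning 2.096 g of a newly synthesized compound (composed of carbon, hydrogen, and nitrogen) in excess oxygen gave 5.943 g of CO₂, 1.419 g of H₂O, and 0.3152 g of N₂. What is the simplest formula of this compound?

mol C = 5.943 g CO₂ ÷ 44.009 g/mol = 0.13504 mol
mol H = 2 × 1.419 g H₂O ÷ 18.015 g/mol = 0.15754 mol
mol N = 2 × 0.3152 g N₂ ÷ 28.014 g/mol = 0.022503 mol
Divide by the smallest (0.022503 mol): C 6.001, H 7.001, N 1.000

C6H7N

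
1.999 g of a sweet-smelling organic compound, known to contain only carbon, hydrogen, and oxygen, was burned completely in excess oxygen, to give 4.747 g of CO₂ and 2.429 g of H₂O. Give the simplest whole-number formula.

mol C = 4.747 g CO₂ ÷ 44.009 g/mol = 0.10786 mol
mol H = 2 × 2.429 g H₂O ÷ 18.015 g/mol = 0.26966 mol
mass O = 1.999 − (1.2956 + 0.27182) = 0.43162 g → mol O = 0.43162 ÷ 15.999 = 0.026978 mol
Divide by the smallest (0.026978 mol): C 3.998, H 9.996, O 1.000

C4H10O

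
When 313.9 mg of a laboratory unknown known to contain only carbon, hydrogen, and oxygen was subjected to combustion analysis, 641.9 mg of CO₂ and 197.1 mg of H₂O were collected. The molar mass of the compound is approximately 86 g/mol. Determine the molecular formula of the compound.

mol C = 0.6419 g CO₂ ÷ 44.009 g/mol = 0.014586 mol
mol H = 2 × 0.1971 g H₂O ÷ 18.015 g/mol = 0.021882 mol
mass O = 0.3139 − (0.17519 + 0.022057) = 0.11665 g → mol O = 0.11665 ÷ 15.999 = 0.0072914 mol
Divide by the smallest (0.0072914 mol): C 2.000, H 3.001, O 1.000
Empirical formula: C2H3O
Empirical-formula mass = 43.05 g/mol; 86 ÷ 43.05 ≈ 2, so the molecular formula is C4H6O2.

C4H6O2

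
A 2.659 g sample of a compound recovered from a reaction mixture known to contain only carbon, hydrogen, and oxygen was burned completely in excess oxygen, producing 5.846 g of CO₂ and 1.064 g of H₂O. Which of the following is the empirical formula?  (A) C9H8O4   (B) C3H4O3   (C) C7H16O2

(A) C9H8O4

mol C = 5.846 g CO₂ ÷ 44.009 g/mol = 0.13284 mol
mol H = 2 × 1.064 g H₂O ÷ 18.015 g/mol = 0.11812 mol
mass O = 2.659 − (1.5955 + 0.11907) = 0.94443 g → mol O = 0.94443 ÷ 15.999 = 0.059031 mol
Divide by the smallest (0.059031 mol): C 2.250, H 2.001, O 1.000
Multiplying each by 4 gives whole numbers: C 9.00, H 8.00, O 4.00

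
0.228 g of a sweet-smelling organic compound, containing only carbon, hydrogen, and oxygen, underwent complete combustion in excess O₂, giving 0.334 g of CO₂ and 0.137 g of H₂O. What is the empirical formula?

mol C = 0.334 g CO₂ ÷ 44.009 g/mol = 0.007589 mol
mol H = 2 × 0.137 g H₂O ÷ 18.015 g/mol = 0.01521 mol
mass O = 0.228 − (0.09116 + 0.01533) = 0.1215 g → mol O = 0.1215 ÷ 15.999 = 0.007595 mol
Divide by the smallest (0.007589 mol): C 1.000, H 2.004, O 1.001

CH2O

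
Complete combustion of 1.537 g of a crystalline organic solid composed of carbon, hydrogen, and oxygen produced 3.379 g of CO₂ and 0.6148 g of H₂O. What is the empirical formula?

mol C = 3.379 g CO₂ ÷ 44.009 g/mol = 0.076780 mol
mol H = 2 × 0.6148 g H₂O ÷ 18.015 g/mol = 0.068254 mol
mass O = 1.537 − (0.92220 + 0.068800) = 0.54600 g → mol O = 0.54600 ÷ 15.999 = 0.034127 mol
Divide by the smallest (0.034127 mol): C 2.250, H 2.000, O 1.000
Multiplying each by 4 gives whole numbers: C 9.00, H 8.00, O 4.00

C9H8O4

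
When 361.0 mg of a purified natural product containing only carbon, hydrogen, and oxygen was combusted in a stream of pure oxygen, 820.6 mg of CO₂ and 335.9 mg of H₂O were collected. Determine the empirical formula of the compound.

C3H6O

mol C = 0.8206 g CO₂ ÷ 44.009 g/mol = 0.018646 mol
mol H = 2 × 0.3359 g H₂O ÷ 18.015 g/mol = 0.037291 mol
mass O = 0.3610 − (0.22396 + 0.037589) = 0.099451 g → mol O = 0.099451 ÷ 15.999 = 0.0062161 mol
Divide by the smallest (0.0062161 mol): C 3.000, H 5.999, O 1.000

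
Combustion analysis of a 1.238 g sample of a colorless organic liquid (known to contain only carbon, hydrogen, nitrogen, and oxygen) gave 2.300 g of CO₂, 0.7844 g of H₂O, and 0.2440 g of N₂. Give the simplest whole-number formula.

C3H5NO

mol C = 2.300 g CO₂ ÷ 44.009 g/mol = 0.052262 mol
mol H = 2 × 0.7844 g H₂O ÷ 18.015 g/mol = 0.087083 mol
mol N = 2 × 0.2440 g N₂ ÷ 28.014 g/mol = 0.017420 mol
mass O = 1.238 − (0.62772 + 0.087780 + 0.24400) = 0.27850 g → mol O = 0.27850 ÷ 15.999 = 0.017407 mol
Divide by the smallest (0.017407 mol): C 3.002, H 5.003, N 1.001, O 1.000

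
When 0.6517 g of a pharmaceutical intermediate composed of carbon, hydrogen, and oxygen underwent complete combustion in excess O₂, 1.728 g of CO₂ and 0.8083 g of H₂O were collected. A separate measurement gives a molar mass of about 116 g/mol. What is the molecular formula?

mol C = 1.728 g CO₂ ÷ 44.009 g/mol = 0.039265 mol
mol H = 2 × 0.8083 g H₂O ÷ 18.015 g/mol = 0.089736 mol
mass O = 0.6517 − (0.47161 + 0.090454) = 0.089638 g → mol O = 0.089638 ÷ 15.999 = 0.0056027 mol
Divide by the smallest (0.0056027 mol): C 7.008, H 16.017, O 1.000
Empirical formula: C7H16O
Empirical-formula mass = 116.20 g/mol; 116 ÷ 116.20 ≈ 1, so the molecular formula is C7H16O.

C7H16O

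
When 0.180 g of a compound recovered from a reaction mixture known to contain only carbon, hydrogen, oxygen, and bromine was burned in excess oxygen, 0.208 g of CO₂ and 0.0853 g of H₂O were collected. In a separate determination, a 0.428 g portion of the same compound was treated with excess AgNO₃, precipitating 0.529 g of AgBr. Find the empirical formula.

mol C = 0.208 g CO₂ ÷ 44.009 g/mol = 0.004726 mol
mol H = 2 × 0.0853 g H₂O ÷ 18.015 g/mol = 0.009470 mol
From the AgBr data: mol Br per gram of compound = (0.529 ÷ 187.772) ÷ 0.428 = 0.006582 mol/g, so in the 0.180 g combustion sample mol Br = 0.001185 mol
mass O = 0.180 − (0.05677 + 0.009546 + 0.09467) = 0.01901 g → mol O = 0.01901 ÷ 15.999 = 0.001188 mol
Divide by the smallest (0.001185 mol): C 3.989, H 7.993, Br 1.000, O 1.003

C4H8BrO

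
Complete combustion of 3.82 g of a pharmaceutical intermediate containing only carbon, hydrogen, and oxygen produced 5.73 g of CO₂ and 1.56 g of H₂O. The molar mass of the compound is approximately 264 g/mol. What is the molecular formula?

C9H12O9

mol C = 5.73 g CO₂ ÷ 44.009 g/mol = 0.1302 mol
mol H = 2 × 1.56 g H₂O ÷ 18.015 g/mol = 0.1732 mol
mass O = 3.82 − (1.564 + 0.1746) = 2.082 g → mol O = 2.082 ÷ 15.999 = 0.1301 mol
Divide by the smallest (0.1301 mol): C 1.001, H 1.331, O 1.000
Multiplying each by 3 gives whole numbers: C 3.00, H 3.99, O 3.00
Empirical formula: C3H4O3
Empirical-formula mass = 88.06 g/mol; 264 ÷ 88.06 ≈ 3, so the molecular formula is C9H12O9.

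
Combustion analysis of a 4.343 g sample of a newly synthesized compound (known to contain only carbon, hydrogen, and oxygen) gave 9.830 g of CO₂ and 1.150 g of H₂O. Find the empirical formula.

C7H4O3

mol C = 9.830 g CO₂ ÷ 44.009 g/mol = 0.22336 mol
mol H = 2 × 1.150 g H₂O ÷ 18.015 g/mol = 0.12767 mol
mass O = 4.343 − (2.6828 + 0.12869) = 1.5315 g → mol O = 1.5315 ÷ 15.999 = 0.095724 mol
Divide by the smallest (0.095724 mol): C 2.333, H 1.334, O 1.000
Multiplying each by 3 gives whole numbers: C 7.00, H 4.00, O 3.00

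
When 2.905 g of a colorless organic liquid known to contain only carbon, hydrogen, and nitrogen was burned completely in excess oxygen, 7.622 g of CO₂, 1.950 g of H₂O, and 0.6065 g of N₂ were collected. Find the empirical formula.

mol C = 7.622 g CO₂ ÷ 44.009 g/mol = 0.17319 mol
mol H = 2 × 1.950 g H₂O ÷ 18.015 g/mol = 0.21649 mol
mol N = 2 × 0.6065 g N₂ ÷ 28.014 g/mol = 0.043300 mol
Divide by the smallest (0.043300 mol): C 4.000, H 5.000, N 1.000

C4H5N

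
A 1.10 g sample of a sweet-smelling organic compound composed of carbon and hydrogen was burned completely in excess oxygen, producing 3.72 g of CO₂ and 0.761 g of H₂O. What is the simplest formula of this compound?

mol C = 3.72 g CO₂ ÷ 44.009 g/mol = 0.08453 mol
mol H = 2 × 0.761 g H₂O ÷ 18.015 g/mol = 0.08449 mol
Divide by the smallest (0.08449 mol): C 1.001, H 1.000

CH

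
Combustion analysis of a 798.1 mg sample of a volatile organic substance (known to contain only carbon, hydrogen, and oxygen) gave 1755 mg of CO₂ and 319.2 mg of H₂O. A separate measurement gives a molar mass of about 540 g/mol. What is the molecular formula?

C27H24O12

mol C = 1.755 g CO₂ ÷ 44.009 g/mol = 0.039878 mol
mol H = 2 × 0.3192 g H₂O ÷ 18.015 g/mol = 0.035437 mol
mass O = 0.7981 − (0.47898 + 0.035721) = 0.28340 g → mol O = 0.28340 ÷ 15.999 = 0.017714 mol
Divide by the smallest (0.017714 mol): C 2.251, H 2.001, O 1.000
Multiplying each by 4 gives whole numbers: C 9.01, H 8.00, O 4.00
Empirical formula: C9H8O4
Empirical-formula mass = 180.16 g/mol; 540 ÷ 180.16 ≈ 3, so the molecular formula is C27H24O12.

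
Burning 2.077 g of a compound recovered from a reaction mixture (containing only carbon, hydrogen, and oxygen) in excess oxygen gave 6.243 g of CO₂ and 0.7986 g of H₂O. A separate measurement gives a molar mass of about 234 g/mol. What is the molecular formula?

C16H10O2

mol C = 6.243 g CO₂ ÷ 44.009 g/mol = 0.14186 mol
mol H = 2 × 0.7986 g H₂O ÷ 18.015 g/mol = 0.088659 mol
mass O = 2.077 − (1.7038 + 0.089369) = 0.28378 g → mol O = 0.28378 ÷ 15.999 = 0.017738 mol
Divide by the smallest (0.017738 mol): C 7.998, H 4.998, O 1.000
Empirical formula: C8H5O
Empirical-formula mass = 117.13 g/mol; 234 ÷ 117.13 ≈ 2, so the molecular formula is C16H10O2.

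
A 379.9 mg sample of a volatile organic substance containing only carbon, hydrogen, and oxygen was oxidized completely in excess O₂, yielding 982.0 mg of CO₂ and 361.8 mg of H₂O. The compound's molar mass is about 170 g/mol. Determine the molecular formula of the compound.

C10H18O2

mol C = 0.9820 g CO₂ ÷ 44.009 g/mol = 0.022314 mol
mol H = 2 × 0.3618 g H₂O ÷ 18.015 g/mol = 0.040167 mol
mass O = 0.3799 − (0.26801 + 0.040488) = 0.071403 g → mol O = 0.071403 ÷ 15.999 = 0.0044630 mol
Divide by the smallest (0.0044630 mol): C 5.000, H 9.000, O 1.000
Empirical formula: C5H9O
Empirical-formula mass = 85.13 g/mol; 170 ÷ 85.13 ≈ 2, so the molecular formula is C10H18O2.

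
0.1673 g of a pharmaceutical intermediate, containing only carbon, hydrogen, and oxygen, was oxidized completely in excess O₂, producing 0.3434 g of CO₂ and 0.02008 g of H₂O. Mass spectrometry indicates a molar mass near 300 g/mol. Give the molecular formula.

C14H4O8

mol C = 0.3434 g CO₂ ÷ 44.009 g/mol = 0.0078029 mol
mol H = 2 × 0.02008 g H₂O ÷ 18.015 g/mol = 0.0022293 mol
mass O = 0.1673 − (0.093721 + 0.0022471) = 0.071332 g → mol O = 0.071332 ÷ 15.999 = 0.0044585 mol
Divide by the smallest (0.0022293 mol): C 3.500, H 1.000, O 2.000
Multiplying each by 2 gives whole numbers: C 7.00, H 2.00, O 4.00
Empirical formula: C7H2O4
Empirical-formula mass = 150.09 g/mol; 300 ÷ 150.09 ≈ 2, so the molecular formula is C14H4O8.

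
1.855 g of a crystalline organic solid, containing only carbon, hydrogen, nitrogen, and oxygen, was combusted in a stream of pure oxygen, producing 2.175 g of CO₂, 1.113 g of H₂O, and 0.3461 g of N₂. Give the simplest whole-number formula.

mol C = 2.175 g CO₂ ÷ 44.009 g/mol = 0.049422 mol
mol H = 2 × 1.113 g H₂O ÷ 18.015 g/mol = 0.12356 mol
mol N = 2 × 0.3461 g N₂ ÷ 28.014 g/mol = 0.024709 mol
mass O = 1.855 − (0.59360 + 0.12455 + 0.34610) = 0.79074 g → mol O = 0.79074 ÷ 15.999 = 0.049425 mol
Divide by the smallest (0.024709 mol): C 2.000, H 5.001, N 1.000, O 2.000

C2H5NO2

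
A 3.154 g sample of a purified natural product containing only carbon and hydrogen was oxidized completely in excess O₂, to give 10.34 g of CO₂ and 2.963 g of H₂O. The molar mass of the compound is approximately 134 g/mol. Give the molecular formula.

C10H14

mol C = 10.34 g CO₂ ÷ 44.009 g/mol = 0.23495 mol
mol H = 2 × 2.963 g H₂O ÷ 18.015 g/mol = 0.32895 mol
Divide by the smallest (0.23495 mol): C 1.000, H 1.400
Multiplying each by 5 gives whole numbers: C 5.00, H 7.00
Empirical formula: C5H7
Empirical-formula mass = 67.11 g/mol; 134 ÷ 67.11 ≈ 2, so the molecular formula is C10H14.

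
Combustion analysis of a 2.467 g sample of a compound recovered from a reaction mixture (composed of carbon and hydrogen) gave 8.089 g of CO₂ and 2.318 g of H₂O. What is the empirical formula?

C5H7

mol C = 8.089 g CO₂ ÷ 44.009 g/mol = 0.18380 mol
mol H = 2 × 2.318 g H₂O ÷ 18.015 g/mol = 0.25734 mol
Divide by the smallest (0.18380 mol): C 1.000, H 1.400
Multiplying each by 5 gives whole numbers: C 5.00, H 7.00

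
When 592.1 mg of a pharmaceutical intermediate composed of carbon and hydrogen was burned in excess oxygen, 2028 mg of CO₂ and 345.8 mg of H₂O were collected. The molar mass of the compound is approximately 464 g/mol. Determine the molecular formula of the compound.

C36H30

mol C = 2.028 g CO₂ ÷ 44.009 g/mol = 0.046081 mol
mol H = 2 × 0.3458 g H₂O ÷ 18.015 g/mol = 0.038390 mol
Divide by the smallest (0.038390 mol): C 1.200, H 1.000
Multiplying each by 5 gives whole numbers: C 6.00, H 5.00
Empirical formula: C6H5
Empirical-formula mass = 77.11 g/mol; 464 ÷ 77.11 ≈ 6, so the molecular formula is C36H30.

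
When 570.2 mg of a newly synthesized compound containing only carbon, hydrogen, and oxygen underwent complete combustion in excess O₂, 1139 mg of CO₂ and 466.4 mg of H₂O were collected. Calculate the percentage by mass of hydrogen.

mol C = 1.139 g CO₂ ÷ 44.009 g/mol = 0.025881 mol
mol H = 2 × 0.4664 g H₂O ÷ 18.015 g/mol = 0.051779 mol
mass O = 0.5702 − (0.31086 + 0.052193) = 0.20715 g → mol O = 0.20715 ÷ 15.999 = 0.012948 mol
mass % H = 0.052193 g ÷ 0.5702 g × 100%

9.15%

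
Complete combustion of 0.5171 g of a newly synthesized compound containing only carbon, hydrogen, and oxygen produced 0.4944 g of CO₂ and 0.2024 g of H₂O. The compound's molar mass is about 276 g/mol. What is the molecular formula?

C6H12O12

mol C = 0.4944 g CO₂ ÷ 44.009 g/mol = 0.011234 mol
mol H = 2 × 0.2024 g H₂O ÷ 18.015 g/mol = 0.022470 mol
mass O = 0.5171 − (0.13493 + 0.022650) = 0.35952 g → mol O = 0.35952 ÷ 15.999 = 0.022471 mol
Divide by the smallest (0.011234 mol): C 1.000, H 2.000, O 2.000
Empirical formula: CH2O2
Empirical-formula mass = 46.02 g/mol; 276 ÷ 46.02 ≈ 6, so the molecular formula is C6H12O12.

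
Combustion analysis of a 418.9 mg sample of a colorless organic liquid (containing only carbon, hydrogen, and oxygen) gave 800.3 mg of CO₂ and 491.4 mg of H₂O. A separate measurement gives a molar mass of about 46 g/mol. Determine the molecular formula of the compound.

mol C = 0.8003 g CO₂ ÷ 44.009 g/mol = 0.018185 mol
mol H = 2 × 0.4914 g H₂O ÷ 18.015 g/mol = 0.054555 mol
mass O = 0.4189 − (0.21842 + 0.054991) = 0.14549 g → mol O = 0.14549 ÷ 15.999 = 0.0090937 mol
Divide by the smallest (0.0090937 mol): C 2.000, H 5.999, O 1.000
Empirical formula: C2H6O
Empirical-formula mass = 46.07 g/mol; 46 ÷ 46.07 ≈ 1, so the molecular formula is C2H6O.

C2H6O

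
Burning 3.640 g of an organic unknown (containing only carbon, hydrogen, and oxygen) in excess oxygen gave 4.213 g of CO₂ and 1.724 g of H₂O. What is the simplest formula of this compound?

C2H4O3

mol C = 4.213 g CO₂ ÷ 44.009 g/mol = 0.095730 mol
mol H = 2 × 1.724 g H₂O ÷ 18.015 g/mol = 0.19140 mol
mass O = 3.640 − (1.1498 + 0.19293) = 2.2973 g → mol O = 2.2973 ÷ 15.999 = 0.14359 mol
Divide by the smallest (0.095730 mol): C 1.000, H 1.999, O 1.500
Multiplying each by 2 gives whole numbers: C 2.00, H 4.00, O 3.00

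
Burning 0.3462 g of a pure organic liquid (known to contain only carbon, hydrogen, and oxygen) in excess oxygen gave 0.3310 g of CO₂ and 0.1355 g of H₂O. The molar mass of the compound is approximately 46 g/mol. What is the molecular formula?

mol C = 0.3310 g CO₂ ÷ 44.009 g/mol = 0.0075212 mol
mol H = 2 × 0.1355 g H₂O ÷ 18.015 g/mol = 0.015043 mol
mass O = 0.3462 − (0.090337 + 0.015163) = 0.24070 g → mol O = 0.24070 ÷ 15.999 = 0.015045 mol
Divide by the smallest (0.0075212 mol): C 1.000, H 2.000, O 2.000
Empirical formula: CH2O2
Empirical-formula mass = 46.02 g/mol; 46 ÷ 46.02 ≈ 1, so the molecular formula is CH2O2.

CH2O2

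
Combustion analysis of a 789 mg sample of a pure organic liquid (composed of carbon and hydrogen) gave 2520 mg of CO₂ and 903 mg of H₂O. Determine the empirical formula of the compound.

mol C = 2.52 g CO₂ ÷ 44.009 g/mol = 0.05726 mol
mol H = 2 × 0.903 g H₂O ÷ 18.015 g/mol = 0.1002 mol
Divide by the smallest (0.05726 mol): C 1.000, H 1.751
Multiplying each by 4 gives whole numbers: C 4.00, H 7.00

C4H7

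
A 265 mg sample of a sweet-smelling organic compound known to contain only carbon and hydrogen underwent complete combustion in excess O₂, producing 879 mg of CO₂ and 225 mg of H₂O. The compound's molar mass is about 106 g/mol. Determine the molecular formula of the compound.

mol C = 0.879 g CO₂ ÷ 44.009 g/mol = 0.01997 mol
mol H = 2 × 0.225 g H₂O ÷ 18.015 g/mol = 0.02498 mol
Divide by the smallest (0.01997 mol): C 1.000, H 1.251
Multiplying each by 4 gives whole numbers: C 4.00, H 5.00
Empirical formula: C4H5
Empirical-formula mass = 53.08 g/mol; 106 ÷ 53.08 ≈ 2, so the molecular formula is C8H10.

C8H10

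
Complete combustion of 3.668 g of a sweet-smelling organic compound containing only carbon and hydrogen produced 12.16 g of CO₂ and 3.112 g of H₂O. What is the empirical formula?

C4H5

mol C = 12.16 g CO₂ ÷ 44.009 g/mol = 0.27631 mol
mol H = 2 × 3.112 g H₂O ÷ 18.015 g/mol = 0.34549 mol
Divide by the smallest (0.27631 mol): C 1.000, H 1.250
Multiplying each by 4 gives whole numbers: C 4.00, H 5.00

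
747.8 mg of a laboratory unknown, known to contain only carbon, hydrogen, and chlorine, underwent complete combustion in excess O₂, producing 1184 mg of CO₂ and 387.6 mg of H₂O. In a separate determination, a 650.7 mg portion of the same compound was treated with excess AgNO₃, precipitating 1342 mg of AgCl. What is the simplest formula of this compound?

C5H8Cl2

mol C = 1.184 g CO₂ ÷ 44.009 g/mol = 0.026904 mol
mol H = 2 × 0.3876 g H₂O ÷ 18.015 g/mol = 0.043031 mol
From the AgCl data: mol Cl per gram of compound = (1.342 ÷ 143.318) ÷ 0.6507 = 0.014390 mol/g, so in the 0.7478 g combustion sample mol Cl = 0.010761 mol
Divide by the smallest (0.010761 mol): C 2.500, H 3.999, Cl 1.000
Multiplying each by 2 gives whole numbers: C 5.00, H 8.00, Cl 2.00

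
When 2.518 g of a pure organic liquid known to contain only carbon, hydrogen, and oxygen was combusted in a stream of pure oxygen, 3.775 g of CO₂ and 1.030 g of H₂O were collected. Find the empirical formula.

mol C = 3.775 g CO₂ ÷ 44.009 g/mol = 0.085778 mol
mol H = 2 × 1.030 g H₂O ÷ 18.015 g/mol = 0.11435 mol
mass O = 2.518 − (1.0303 + 0.11526) = 1.3725 g → mol O = 1.3725 ÷ 15.999 = 0.085784 mol
Divide by the smallest (0.085778 mol): C 1.000, H 1.333, O 1.000
Multiplying each by 3 gives whole numbers: C 3.00, H 4.00, O 3.00

C3H4O3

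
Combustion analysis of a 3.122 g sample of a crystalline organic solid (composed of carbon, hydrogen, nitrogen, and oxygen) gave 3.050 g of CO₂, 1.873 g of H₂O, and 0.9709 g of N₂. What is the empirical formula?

mol C = 3.050 g CO₂ ÷ 44.009 g/mol = 0.069304 mol
mol H = 2 × 1.873 g H₂O ÷ 18.015 g/mol = 0.20794 mol
mol N = 2 × 0.9709 g N₂ ÷ 28.014 g/mol = 0.069315 mol
mass O = 3.122 − (0.83241 + 0.20960 + 0.97090) = 1.1091 g → mol O = 1.1091 ÷ 15.999 = 0.069322 mol
Divide by the smallest (0.069304 mol): C 1.000, H 3.000, N 1.000, O 1.000

CH3NO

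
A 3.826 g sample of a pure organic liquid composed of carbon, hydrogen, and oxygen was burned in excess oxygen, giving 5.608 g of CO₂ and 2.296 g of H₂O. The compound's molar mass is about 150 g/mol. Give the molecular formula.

C5H10O5

mol C = 5.608 g CO₂ ÷ 44.009 g/mol = 0.12743 mol
mol H = 2 × 2.296 g H₂O ÷ 18.015 g/mol = 0.25490 mol
mass O = 3.826 − (1.5305 + 0.25694) = 2.0385 g → mol O = 2.0385 ÷ 15.999 = 0.12742 mol
Divide by the smallest (0.12742 mol): C 1.000, H 2.001, O 1.000
Empirical formula: CH2O
Empirical-formula mass = 30.03 g/mol; 150 ÷ 30.03 ≈ 5, so the molecular formula is C5H10O5.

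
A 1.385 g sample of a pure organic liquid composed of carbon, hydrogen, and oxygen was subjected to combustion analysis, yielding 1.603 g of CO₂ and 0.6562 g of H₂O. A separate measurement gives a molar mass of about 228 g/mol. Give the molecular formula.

C6H12O9

mol C = 1.603 g CO₂ ÷ 44.009 g/mol = 0.036424 mol
mol H = 2 × 0.6562 g H₂O ÷ 18.015 g/mol = 0.072850 mol
mass O = 1.385 − (0.43749 + 0.073433) = 0.87407 g → mol O = 0.87407 ÷ 15.999 = 0.054633 mol
Divide by the smallest (0.036424 mol): C 1.000, H 2.000, O 1.500
Multiplying each by 2 gives whole numbers: C 2.00, H 4.00, O 3.00
Empirical formula: C2H4O3
Empirical-formula mass = 76.05 g/mol; 228 ÷ 76.05 ≈ 3, so the molecular formula is C6H12O9.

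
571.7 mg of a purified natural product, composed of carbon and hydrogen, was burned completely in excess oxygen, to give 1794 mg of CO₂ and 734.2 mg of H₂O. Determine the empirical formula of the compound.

CH2

mol C = 1.794 g CO₂ ÷ 44.009 g/mol = 0.040764 mol
mol H = 2 × 0.7342 g H₂O ÷ 18.015 g/mol = 0.081510 mol
Divide by the smallest (0.040764 mol): C 1.000, H 2.000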